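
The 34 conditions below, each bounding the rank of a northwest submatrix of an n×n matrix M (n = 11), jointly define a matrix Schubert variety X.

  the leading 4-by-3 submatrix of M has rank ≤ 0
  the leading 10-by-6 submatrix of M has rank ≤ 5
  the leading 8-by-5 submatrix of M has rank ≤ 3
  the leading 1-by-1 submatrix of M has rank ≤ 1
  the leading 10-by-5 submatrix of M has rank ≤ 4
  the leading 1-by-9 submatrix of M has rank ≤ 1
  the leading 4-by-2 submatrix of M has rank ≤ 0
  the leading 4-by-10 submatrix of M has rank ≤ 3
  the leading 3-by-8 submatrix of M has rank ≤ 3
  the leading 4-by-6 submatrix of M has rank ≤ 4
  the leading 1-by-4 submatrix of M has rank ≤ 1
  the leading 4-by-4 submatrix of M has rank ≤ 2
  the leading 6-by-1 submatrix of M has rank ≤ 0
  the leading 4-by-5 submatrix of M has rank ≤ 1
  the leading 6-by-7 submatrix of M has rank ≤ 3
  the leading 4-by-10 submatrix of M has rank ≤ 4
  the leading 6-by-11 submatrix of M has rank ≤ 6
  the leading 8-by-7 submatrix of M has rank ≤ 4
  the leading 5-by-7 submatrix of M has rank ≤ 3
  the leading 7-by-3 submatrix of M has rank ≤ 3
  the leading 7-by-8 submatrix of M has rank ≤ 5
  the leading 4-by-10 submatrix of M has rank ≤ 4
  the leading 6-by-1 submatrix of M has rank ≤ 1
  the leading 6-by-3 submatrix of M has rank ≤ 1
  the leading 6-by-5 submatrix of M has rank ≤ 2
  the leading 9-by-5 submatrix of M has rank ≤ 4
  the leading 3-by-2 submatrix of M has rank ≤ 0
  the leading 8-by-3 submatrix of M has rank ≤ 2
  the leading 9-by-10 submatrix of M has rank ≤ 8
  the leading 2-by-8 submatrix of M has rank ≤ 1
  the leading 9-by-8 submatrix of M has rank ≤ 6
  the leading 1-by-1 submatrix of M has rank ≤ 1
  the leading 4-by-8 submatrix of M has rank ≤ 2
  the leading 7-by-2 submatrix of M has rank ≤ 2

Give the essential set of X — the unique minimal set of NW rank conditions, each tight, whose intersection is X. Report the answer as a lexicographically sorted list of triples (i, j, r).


Propagating the 34 rank bounds to every northwest block:

  i=1: 0  0  0  1  1  1  1  1  1  1  1
  i=2: 0  0  0  1  1  1  1  1  2  2  2
  i=3: 0  0  0  1  1  2  2  2  3  3  3
  i=4: 0  0  0  1  1  2  2  2  3  3  4
  i=5: 0  1  1  2  2  3  3  3  4  4  5
  i=6: 0  1  1  2  2  3  3  4  5  5  6
  i=7: 1  2  2  3  3  4  4  5  6  6  7
  i=8: 1  2  2  3  3  4  4  5  6  7  8
  i=9: 1  2  3  4  4  5  5  6  7  8  9
  i=10: 1  2  3  4  4  5  6  7  8  9  10
  i=11: 1  2  3  4  5  6  7  8  9  10  11

giving w = (4, 9, 6, 11, 2, 8, 1, 10, 3, 7, 5) via Δ²R.

13 SE-corners of the 30-cell Rothe diagram give Ess(w):

[(2, 8, 1), (4, 3, 0), (4, 5, 1), (4, 8, 2), (4, 10, 3), (6, 1, 0), (6, 3, 1), (6, 5, 2), (6, 7, 3), (8, 3, 2), (8, 5, 3), (8, 7, 4), (10, 5, 4)]


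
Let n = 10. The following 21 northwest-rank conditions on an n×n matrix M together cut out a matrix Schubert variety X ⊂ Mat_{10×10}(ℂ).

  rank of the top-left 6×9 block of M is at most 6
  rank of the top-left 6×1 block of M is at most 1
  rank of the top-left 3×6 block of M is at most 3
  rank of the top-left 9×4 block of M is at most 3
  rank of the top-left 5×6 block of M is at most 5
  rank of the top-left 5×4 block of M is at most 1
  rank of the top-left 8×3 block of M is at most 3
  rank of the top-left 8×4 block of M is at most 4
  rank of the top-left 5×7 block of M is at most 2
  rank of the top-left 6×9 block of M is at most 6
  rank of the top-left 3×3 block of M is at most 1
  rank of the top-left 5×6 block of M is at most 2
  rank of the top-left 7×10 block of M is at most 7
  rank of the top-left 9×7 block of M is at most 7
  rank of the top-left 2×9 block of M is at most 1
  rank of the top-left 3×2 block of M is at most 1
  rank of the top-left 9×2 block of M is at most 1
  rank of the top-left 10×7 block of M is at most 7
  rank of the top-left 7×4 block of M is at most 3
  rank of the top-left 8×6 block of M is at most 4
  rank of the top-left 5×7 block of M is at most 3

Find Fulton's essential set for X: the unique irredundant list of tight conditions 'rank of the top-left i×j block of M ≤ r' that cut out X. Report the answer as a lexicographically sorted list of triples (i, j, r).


Propagating the 21 rank bounds to every northwest block:

  1 | 1 | 1 | 1 | 1 | 1 | 1 | 1 | 1 | 1
  1 | 1 | 1 | 1 | 1 | 1 | 1 | 1 | 1 | 2
  1 | 1 | 1 | 1 | 2 | 2 | 2 | 2 | 2 | 3
  1 | 1 | 1 | 1 | 2 | 2 | 2 | 3 | 3 | 4
  1 | 1 | 1 | 1 | 2 | 2 | 2 | 3 | 4 | 5
  1 | 1 | 2 | 2 | 3 | 3 | 3 | 4 | 5 | 6
  1 | 1 | 2 | 3 | 4 | 4 | 4 | 5 | 6 | 7
  1 | 1 | 2 | 3 | 4 | 4 | 5 | 6 | 7 | 8
  1 | 1 | 2 | 3 | 4 | 5 | 6 | 7 | 8 | 9
  1 | 2 | 3 | 4 | 5 | 6 | 7 | 8 | 9 | 10

the unique w with this rank table is (1, 10, 5, 8, 9, 3, 4, 7, 6, 2).

Rothe diagram D(w) (26 cells), 5 SE-corners (essential conditions):

[(2, 9, 1), (5, 4, 1), (5, 7, 2), (8, 6, 4), (9, 2, 1)]


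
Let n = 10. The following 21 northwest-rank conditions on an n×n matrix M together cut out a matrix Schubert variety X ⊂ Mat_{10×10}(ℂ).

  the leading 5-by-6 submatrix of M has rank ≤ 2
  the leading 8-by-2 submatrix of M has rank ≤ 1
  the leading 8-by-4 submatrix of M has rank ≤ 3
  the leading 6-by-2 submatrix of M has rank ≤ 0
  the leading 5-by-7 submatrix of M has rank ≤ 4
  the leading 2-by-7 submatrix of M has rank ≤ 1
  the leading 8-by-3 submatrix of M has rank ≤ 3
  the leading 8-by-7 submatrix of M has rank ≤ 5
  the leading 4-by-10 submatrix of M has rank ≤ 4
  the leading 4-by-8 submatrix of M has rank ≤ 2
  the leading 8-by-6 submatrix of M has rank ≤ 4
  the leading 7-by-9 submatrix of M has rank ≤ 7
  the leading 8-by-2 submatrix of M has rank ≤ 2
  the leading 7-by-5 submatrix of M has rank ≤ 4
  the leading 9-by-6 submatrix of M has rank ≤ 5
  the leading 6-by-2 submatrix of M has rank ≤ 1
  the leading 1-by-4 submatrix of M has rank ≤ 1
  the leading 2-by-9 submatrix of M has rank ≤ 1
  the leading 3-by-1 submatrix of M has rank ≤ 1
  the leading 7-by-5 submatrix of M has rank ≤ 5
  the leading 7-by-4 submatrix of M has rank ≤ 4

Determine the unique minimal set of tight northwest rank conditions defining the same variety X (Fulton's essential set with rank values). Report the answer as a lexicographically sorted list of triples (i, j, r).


Computing R[i][j] = min implied NW-rank bound (n=10, 21 conditions):

  i=1: 0 | 0 | 1 | 1 | 1 | 1 | 1 | 1 | 1 | 1
  i=2: 0 | 0 | 1 | 1 | 1 | 1 | 1 | 1 | 1 | 2
  i=3: 0 | 0 | 1 | 2 | 2 | 2 | 2 | 2 | 2 | 3
  i=4: 0 | 0 | 1 | 2 | 2 | 2 | 2 | 2 | 3 | 4
  i=5: 0 | 0 | 1 | 2 | 2 | 2 | 3 | 3 | 4 | 5
  i=6: 0 | 0 | 1 | 2 | 3 | 3 | 4 | 4 | 5 | 6
  i=7: 1 | 1 | 2 | 3 | 4 | 4 | 5 | 5 | 6 | 7
  i=8: 1 | 1 | 2 | 3 | 4 | 4 | 5 | 6 | 7 | 8
  i=9: 1 | 2 | 3 | 4 | 5 | 5 | 6 | 7 | 8 | 9
  i=10: 1 | 2 | 3 | 4 | 5 | 6 | 7 | 8 | 9 | 10

hence w(1..10) = (3, 10, 4, 9, 7, 5, 1, 8, 2, 6).

Rothe diagram D(w) (26 cells), 6 SE-corners (essential conditions):

[(2, 9, 1), (4, 8, 2), (5, 6, 2), (6, 2, 0), (8, 2, 1), (8, 6, 4)]


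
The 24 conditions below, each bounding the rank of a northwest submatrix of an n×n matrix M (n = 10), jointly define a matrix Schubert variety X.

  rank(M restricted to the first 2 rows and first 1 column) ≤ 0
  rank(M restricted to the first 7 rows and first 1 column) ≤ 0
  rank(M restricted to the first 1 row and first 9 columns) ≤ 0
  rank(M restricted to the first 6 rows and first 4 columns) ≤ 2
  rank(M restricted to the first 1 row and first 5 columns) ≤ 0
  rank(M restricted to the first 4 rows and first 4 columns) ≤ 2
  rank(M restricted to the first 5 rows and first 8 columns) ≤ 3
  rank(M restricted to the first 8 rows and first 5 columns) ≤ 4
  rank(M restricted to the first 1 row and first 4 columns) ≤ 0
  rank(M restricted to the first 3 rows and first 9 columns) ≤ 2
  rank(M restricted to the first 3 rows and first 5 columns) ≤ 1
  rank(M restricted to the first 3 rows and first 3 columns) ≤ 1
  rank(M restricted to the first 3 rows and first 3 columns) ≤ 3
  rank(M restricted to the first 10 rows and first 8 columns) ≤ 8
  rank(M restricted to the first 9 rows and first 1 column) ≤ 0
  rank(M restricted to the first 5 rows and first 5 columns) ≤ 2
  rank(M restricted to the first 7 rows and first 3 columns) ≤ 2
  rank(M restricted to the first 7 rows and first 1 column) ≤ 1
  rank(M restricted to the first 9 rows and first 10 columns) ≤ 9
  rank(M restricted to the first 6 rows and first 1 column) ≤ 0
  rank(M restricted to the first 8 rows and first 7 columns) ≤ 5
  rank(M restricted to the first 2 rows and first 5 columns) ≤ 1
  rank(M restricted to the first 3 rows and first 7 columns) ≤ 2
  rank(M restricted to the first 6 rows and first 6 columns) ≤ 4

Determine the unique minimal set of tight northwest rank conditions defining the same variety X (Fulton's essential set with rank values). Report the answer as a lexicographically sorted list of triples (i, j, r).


Rank table r_w(10×10) implied by the 24 constraints:

  row 1: 0, 0, 0, 0, 0, 0, 0, 0, 0, 1
  row 2: 0, 1, 1, 1, 1, 1, 1, 1, 1, 2
  row 3: 0, 1, 1, 1, 1, 2, 2, 2, 2, 3
  row 4: 0, 1, 2, 2, 2, 3, 3, 3, 3, 4
  row 5: 0, 1, 2, 2, 2, 3, 3, 3, 4, 5
  row 6: 0, 1, 2, 2, 3, 4, 4, 4, 5, 6
  row 7: 0, 1, 2, 3, 4, 5, 5, 5, 6, 7
  row 8: 0, 1, 2, 3, 4, 5, 5, 6, 7, 8
  row 9: 0, 1, 2, 3, 4, 5, 6, 7, 8, 9
  row 10: 1, 2, 3, 4, 5, 6, 7, 8, 9, 10

the unique w with this rank table is (10, 2, 6, 3, 9, 5, 4, 8, 7, 1).

ℓ(w)=26; the 7 essential cells (i,j,r):

[(1, 9, 0), (3, 5, 1), (5, 5, 2), (5, 8, 3), (6, 4, 2), (8, 7, 5), (9, 1, 0)]


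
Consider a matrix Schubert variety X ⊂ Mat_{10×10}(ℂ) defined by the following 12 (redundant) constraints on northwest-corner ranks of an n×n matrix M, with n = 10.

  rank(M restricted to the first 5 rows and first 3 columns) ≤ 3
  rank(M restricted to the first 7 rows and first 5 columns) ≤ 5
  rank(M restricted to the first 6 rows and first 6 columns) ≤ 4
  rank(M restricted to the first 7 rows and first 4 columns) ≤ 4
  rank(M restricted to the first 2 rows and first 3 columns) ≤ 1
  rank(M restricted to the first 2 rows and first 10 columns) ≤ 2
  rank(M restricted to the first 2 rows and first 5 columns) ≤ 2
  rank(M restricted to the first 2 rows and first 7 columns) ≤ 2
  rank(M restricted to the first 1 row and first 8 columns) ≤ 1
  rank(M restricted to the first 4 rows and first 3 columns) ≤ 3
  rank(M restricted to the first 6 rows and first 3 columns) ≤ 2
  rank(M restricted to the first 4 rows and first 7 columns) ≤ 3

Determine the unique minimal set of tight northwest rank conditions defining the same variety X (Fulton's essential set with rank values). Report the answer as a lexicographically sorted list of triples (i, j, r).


The tightest implied rank at each (i,j), from the 12 conditions:

  1, 1, 1, 1, 1, 1, 1, 1, 1, 1
  1, 1, 1, 2, 2, 2, 2, 2, 2, 2
  1, 2, 2, 3, 3, 3, 3, 3, 3, 3
  1, 2, 2, 3, 3, 3, 3, 4, 4, 4
  1, 2, 2, 3, 4, 4, 4, 5, 5, 5
  1, 2, 2, 3, 4, 4, 5, 6, 6, 6
  1, 2, 3, 4, 5, 5, 6, 7, 7, 7
  1, 2, 3, 4, 5, 6, 7, 8, 8, 8
  1, 2, 3, 4, 5, 6, 7, 8, 9, 9
  1, 2, 3, 4, 5, 6, 7, 8, 9, 10

so w = (1, 4, 2, 8, 5, 7, 3, 6, 9, 10).

Rothe diagram D(w) (9 cells), 4 SE-corners (essential conditions):

[(2, 3, 1), (4, 7, 3), (6, 3, 2), (6, 6, 4)]


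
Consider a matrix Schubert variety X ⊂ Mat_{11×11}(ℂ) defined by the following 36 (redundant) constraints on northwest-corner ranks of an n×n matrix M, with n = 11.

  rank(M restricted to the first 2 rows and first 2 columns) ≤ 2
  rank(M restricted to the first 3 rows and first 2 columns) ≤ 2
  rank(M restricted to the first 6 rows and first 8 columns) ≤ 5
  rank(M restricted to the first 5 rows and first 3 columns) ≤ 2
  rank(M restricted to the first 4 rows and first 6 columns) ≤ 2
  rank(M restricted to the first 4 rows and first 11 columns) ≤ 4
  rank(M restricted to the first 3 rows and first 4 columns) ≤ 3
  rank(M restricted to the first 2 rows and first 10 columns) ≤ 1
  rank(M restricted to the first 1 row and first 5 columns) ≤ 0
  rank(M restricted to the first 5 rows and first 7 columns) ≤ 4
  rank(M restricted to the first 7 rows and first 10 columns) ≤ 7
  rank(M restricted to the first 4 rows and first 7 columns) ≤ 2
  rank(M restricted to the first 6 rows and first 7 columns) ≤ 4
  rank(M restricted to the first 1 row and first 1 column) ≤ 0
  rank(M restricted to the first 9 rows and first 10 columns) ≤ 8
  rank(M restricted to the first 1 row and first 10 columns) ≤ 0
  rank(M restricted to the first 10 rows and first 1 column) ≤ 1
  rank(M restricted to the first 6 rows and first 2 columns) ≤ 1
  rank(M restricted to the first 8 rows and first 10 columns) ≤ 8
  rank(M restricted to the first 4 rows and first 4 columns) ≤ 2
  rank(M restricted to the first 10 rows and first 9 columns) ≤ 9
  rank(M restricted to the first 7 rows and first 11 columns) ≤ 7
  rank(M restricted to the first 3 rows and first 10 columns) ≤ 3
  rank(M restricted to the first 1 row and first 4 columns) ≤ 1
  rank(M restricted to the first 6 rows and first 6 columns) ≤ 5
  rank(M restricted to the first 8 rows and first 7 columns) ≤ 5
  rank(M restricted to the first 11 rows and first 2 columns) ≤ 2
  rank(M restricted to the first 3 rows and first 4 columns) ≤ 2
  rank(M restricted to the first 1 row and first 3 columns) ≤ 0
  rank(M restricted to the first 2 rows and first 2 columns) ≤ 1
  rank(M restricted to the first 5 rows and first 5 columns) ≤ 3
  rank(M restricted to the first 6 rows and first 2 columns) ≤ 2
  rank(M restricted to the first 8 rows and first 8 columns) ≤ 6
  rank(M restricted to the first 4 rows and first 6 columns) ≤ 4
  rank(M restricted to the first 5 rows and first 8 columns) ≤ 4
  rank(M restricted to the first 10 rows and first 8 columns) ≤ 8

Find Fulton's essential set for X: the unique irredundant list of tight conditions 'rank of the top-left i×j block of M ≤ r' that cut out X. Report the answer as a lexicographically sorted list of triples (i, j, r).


The tightest implied rank at each (i,j), from the 36 conditions:

  row 1: 0  0  0  0  0  0  0  0  0  0  1
  row 2: 1  1  1  1  1  1  1  1  1  1  2
  row 3: 1  1  2  2  2  2  2  2  2  2  3
  row 4: 1  1  2  2  2  2  2  3  3  3  4
  row 5: 1  1  2  3  3  3  3  4  4  4  5
  row 6: 1  1  2  3  4  4  4  5  5  5  6
  row 7: 1  2  3  4  5  5  5  6  6  6  7
  row 8: 1  2  3  4  5  5  5  6  7  7  8
  row 9: 1  2  3  4  5  6  6  7  8  8  9
  row 10: 1  2  3  4  5  6  7  8  9  9  10
  row 11: 1  2  3  4  5  6  7  8  9  10  11

second differences of R give the permutation w = (11, 1, 3, 8, 4, 5, 2, 9, 6, 7, 10).

Fulton essential set (4 of the 20 Rothe cells):

[(1, 10, 0), (4, 7, 2), (6, 2, 1), (8, 7, 5)]


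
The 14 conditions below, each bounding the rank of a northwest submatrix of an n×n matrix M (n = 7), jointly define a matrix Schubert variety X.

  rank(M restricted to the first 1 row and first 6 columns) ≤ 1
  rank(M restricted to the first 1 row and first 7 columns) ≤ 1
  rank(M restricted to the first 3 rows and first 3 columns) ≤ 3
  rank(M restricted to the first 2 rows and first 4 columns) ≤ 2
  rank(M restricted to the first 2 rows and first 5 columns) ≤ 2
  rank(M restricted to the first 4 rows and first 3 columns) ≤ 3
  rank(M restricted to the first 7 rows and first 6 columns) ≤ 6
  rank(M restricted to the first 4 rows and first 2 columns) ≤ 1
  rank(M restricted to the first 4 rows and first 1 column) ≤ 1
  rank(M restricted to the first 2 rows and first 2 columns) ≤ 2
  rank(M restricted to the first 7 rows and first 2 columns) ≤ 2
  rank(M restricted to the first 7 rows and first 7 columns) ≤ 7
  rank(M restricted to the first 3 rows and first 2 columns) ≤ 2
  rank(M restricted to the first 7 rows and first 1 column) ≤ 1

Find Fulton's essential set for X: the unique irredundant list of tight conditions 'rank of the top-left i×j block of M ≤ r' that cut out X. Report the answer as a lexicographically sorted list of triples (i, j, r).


Propagating the 14 rank bounds to every northwest block:

  R[1]: 1, 1, 1, 1, 1, 1, 1
  R[2]: 1, 1, 2, 2, 2, 2, 2
  R[3]: 1, 1, 2, 3, 3, 3, 3
  R[4]: 1, 1, 2, 3, 4, 4, 4
  R[5]: 1, 2, 3, 4, 5, 5, 5
  R[6]: 1, 2, 3, 4, 5, 6, 6
  R[7]: 1, 2, 3, 4, 5, 6, 7

second differences of R give the permutation w = (1, 3, 4, 5, 2, 6, 7).

D(w) has 3 cells with 1 SE-corner; essential set:

[(4, 2, 1)]


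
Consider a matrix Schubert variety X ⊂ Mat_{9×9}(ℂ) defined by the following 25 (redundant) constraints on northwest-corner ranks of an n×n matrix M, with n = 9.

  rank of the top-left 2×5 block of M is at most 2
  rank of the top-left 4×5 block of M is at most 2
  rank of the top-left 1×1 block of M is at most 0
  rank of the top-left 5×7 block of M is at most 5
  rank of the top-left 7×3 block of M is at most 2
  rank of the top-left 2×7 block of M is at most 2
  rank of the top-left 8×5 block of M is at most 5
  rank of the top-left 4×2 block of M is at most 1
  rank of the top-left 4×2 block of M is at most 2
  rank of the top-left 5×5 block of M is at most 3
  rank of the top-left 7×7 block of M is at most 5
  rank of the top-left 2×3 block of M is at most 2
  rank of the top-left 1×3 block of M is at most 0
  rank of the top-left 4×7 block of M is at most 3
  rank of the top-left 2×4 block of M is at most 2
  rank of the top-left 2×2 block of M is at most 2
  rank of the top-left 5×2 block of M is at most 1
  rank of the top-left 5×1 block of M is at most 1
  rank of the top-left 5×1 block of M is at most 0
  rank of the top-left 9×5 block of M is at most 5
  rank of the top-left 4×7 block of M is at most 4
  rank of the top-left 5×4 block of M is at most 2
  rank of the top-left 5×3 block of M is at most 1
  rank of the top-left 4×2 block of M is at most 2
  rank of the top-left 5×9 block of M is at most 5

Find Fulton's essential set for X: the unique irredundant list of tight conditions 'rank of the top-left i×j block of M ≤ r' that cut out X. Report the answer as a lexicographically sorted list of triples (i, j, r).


Rank table r_w(9×9) implied by the 25 constraints:

  0, 0, 0, 1, 1, 1, 1, 1, 1
  0, 1, 1, 2, 2, 2, 2, 2, 2
  0, 1, 1, 2, 2, 3, 3, 3, 3
  0, 1, 1, 2, 2, 3, 3, 4, 4
  0, 1, 1, 2, 3, 4, 4, 5, 5
  1, 2, 2, 3, 4, 5, 5, 6, 6
  1, 2, 2, 3, 4, 5, 5, 6, 7
  1, 2, 3, 4, 5, 6, 6, 7, 8
  1, 2, 3, 4, 5, 6, 7, 8, 9

giving w = (4, 2, 6, 8, 5, 1, 9, 3, 7) via Δ²R.

|D(w)|=15, |Ess(w)|=7:

[(1, 3, 0), (4, 5, 2), (4, 7, 3), (5, 1, 0), (5, 3, 1), (7, 3, 2), (7, 7, 5)]


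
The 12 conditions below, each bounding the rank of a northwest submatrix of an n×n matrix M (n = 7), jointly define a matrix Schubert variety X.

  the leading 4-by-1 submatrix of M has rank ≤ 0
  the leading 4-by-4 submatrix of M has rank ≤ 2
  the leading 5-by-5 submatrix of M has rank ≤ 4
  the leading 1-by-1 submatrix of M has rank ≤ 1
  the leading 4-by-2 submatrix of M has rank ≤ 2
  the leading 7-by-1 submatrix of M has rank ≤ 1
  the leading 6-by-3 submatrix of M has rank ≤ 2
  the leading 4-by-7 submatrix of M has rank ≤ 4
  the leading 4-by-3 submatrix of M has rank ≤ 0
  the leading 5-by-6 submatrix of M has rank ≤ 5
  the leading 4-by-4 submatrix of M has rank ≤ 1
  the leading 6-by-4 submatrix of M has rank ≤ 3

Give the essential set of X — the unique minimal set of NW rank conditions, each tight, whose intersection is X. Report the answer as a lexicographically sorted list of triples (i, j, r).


Computing R[i][j] = min implied NW-rank bound (n=7, 12 conditions):

  row 1: 0, 0, 0, 1, 1, 1, 1
  row 2: 0, 0, 0, 1, 2, 2, 2
  row 3: 0, 0, 0, 1, 2, 3, 3
  row 4: 0, 0, 0, 1, 2, 3, 4
  row 5: 1, 1, 1, 2, 3, 4, 5
  row 6: 1, 2, 2, 3, 4, 5, 6
  row 7: 1, 2, 3, 4, 5, 6, 7

second differences of R give the permutation w = (4, 5, 6, 7, 1, 2, 3).

Rothe diagram D(w) (12 cells), 1 SE-corner (essential condition):

[(4, 3, 0)]


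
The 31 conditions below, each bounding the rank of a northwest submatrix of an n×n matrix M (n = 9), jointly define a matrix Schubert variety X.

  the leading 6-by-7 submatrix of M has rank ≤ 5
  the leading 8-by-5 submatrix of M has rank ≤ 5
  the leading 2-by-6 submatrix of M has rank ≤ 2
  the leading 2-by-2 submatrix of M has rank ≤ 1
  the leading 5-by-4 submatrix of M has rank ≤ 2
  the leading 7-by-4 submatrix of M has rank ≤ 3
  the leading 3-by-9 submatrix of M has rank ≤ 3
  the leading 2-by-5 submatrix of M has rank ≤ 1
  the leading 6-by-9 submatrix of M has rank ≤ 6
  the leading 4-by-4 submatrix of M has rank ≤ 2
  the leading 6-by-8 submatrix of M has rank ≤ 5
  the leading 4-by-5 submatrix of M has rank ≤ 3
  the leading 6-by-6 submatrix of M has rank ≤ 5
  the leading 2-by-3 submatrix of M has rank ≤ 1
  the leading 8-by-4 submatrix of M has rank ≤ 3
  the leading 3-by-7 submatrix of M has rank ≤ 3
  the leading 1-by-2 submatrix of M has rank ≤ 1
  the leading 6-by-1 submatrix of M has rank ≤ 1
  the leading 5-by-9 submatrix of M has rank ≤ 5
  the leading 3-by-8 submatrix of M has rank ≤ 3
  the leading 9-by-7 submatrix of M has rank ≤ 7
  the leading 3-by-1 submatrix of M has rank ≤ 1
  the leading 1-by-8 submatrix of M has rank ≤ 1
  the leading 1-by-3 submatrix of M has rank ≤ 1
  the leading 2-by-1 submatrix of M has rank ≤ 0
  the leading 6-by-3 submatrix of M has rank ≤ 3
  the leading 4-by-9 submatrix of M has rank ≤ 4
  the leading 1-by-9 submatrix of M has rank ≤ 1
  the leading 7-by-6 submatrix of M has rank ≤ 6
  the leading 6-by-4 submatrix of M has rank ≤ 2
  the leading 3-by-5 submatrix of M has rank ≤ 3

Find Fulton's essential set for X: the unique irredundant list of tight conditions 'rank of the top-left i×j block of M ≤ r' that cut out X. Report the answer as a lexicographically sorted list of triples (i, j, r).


Recovering R(i,j) via the rank-extension bound from the 31 conditions:

  i=1: 0  1  1  1  1  1  1  1  1
  i=2: 0  1  1  1  1  2  2  2  2
  i=3: 1  2  2  2  2  3  3  3  3
  i=4: 1  2  2  2  3  4  4  4  4
  i=5: 1  2  2  2  3  4  5  5  5
  i=6: 1  2  2  2  3  4  5  5  6
  i=7: 1  2  3  3  4  5  6  6  7
  i=8: 1  2  3  3  4  5  6  7  8
  i=9: 1  2  3  4  5  6  7  8  9

giving w = (2, 6, 1, 5, 7, 9, 3, 8, 4) via Δ²R.

5 SE-corners of the 13-cell Rothe diagram give Ess(w):

[(2, 1, 0), (2, 5, 1), (6, 4, 2), (6, 8, 5), (8, 4, 3)]


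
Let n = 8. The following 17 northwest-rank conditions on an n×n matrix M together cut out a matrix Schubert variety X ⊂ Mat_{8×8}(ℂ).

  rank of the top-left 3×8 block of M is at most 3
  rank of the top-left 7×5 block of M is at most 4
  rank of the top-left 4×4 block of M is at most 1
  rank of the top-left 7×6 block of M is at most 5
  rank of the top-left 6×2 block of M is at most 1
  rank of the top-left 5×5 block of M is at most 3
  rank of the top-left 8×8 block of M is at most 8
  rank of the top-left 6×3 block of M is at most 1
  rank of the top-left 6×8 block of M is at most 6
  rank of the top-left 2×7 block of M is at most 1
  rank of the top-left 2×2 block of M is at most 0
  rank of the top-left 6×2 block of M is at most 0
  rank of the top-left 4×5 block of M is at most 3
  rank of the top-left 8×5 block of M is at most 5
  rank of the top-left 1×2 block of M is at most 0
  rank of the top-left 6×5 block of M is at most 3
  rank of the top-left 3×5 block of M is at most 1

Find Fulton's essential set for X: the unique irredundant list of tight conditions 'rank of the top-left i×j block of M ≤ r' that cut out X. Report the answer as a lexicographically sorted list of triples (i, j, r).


Reconstructing r_w from the 17 given conditions:

  R[1]: 0 | 0 | 1 | 1 | 1 | 1 | 1 | 1
  R[2]: 0 | 0 | 1 | 1 | 1 | 1 | 1 | 2
  R[3]: 0 | 0 | 1 | 1 | 1 | 2 | 2 | 3
  R[4]: 0 | 0 | 1 | 1 | 2 | 3 | 3 | 4
  R[5]: 0 | 0 | 1 | 2 | 3 | 4 | 4 | 5
  R[6]: 0 | 0 | 1 | 2 | 3 | 4 | 5 | 6
  R[7]: 1 | 1 | 2 | 3 | 4 | 5 | 6 | 7
  R[8]: 1 | 2 | 3 | 4 | 5 | 6 | 7 | 8

second differences of R give the permutation w = (3, 8, 6, 5, 4, 7, 1, 2).

Rothe diagram D(w) (19 cells), 4 SE-corners (essential conditions):

[(2, 7, 1), (3, 5, 1), (4, 4, 1), (6, 2, 0)]


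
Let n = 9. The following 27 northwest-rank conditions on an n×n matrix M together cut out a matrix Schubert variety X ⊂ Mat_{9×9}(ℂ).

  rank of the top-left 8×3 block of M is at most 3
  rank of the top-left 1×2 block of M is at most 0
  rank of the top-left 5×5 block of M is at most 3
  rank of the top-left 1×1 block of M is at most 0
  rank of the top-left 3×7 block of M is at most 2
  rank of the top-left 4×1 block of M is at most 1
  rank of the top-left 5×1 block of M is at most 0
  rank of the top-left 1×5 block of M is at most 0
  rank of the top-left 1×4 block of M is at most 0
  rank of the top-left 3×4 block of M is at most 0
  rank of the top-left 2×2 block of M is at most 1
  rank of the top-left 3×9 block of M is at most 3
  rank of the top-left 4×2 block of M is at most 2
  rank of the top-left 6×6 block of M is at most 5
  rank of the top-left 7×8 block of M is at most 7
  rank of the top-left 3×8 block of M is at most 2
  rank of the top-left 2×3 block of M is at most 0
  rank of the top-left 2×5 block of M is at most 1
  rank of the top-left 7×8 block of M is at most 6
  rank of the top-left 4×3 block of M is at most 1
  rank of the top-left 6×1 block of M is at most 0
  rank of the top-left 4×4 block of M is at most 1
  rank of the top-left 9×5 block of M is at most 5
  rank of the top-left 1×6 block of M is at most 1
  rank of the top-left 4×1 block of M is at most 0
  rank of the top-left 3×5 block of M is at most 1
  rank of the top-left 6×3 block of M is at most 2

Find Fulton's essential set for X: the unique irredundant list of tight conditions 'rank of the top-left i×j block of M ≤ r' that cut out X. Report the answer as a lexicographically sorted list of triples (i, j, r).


Computing R[i][j] = min implied NW-rank bound (n=9, 27 conditions):

  R[1]: 0 | 0 | 0 | 0 | 0 | 1 | 1 | 1 | 1
  R[2]: 0 | 0 | 0 | 0 | 1 | 2 | 2 | 2 | 2
  R[3]: 0 | 0 | 0 | 0 | 1 | 2 | 2 | 2 | 3
  R[4]: 0 | 1 | 1 | 1 | 2 | 3 | 3 | 3 | 4
  R[5]: 0 | 1 | 2 | 2 | 3 | 4 | 4 | 4 | 5
  R[6]: 0 | 1 | 2 | 3 | 4 | 5 | 5 | 5 | 6
  R[7]: 1 | 2 | 3 | 4 | 5 | 6 | 6 | 6 | 7
  R[8]: 1 | 2 | 3 | 4 | 5 | 6 | 7 | 7 | 8
  R[9]: 1 | 2 | 3 | 4 | 5 | 6 | 7 | 8 | 9

reading off 1-entries of Δ²R: w = (6, 5, 9, 2, 3, 4, 1, 7, 8).

D(w) has 18 cells with 4 SE-corners; essential set:

[(1, 5, 0), (3, 4, 0), (3, 8, 2), (6, 1, 0)]


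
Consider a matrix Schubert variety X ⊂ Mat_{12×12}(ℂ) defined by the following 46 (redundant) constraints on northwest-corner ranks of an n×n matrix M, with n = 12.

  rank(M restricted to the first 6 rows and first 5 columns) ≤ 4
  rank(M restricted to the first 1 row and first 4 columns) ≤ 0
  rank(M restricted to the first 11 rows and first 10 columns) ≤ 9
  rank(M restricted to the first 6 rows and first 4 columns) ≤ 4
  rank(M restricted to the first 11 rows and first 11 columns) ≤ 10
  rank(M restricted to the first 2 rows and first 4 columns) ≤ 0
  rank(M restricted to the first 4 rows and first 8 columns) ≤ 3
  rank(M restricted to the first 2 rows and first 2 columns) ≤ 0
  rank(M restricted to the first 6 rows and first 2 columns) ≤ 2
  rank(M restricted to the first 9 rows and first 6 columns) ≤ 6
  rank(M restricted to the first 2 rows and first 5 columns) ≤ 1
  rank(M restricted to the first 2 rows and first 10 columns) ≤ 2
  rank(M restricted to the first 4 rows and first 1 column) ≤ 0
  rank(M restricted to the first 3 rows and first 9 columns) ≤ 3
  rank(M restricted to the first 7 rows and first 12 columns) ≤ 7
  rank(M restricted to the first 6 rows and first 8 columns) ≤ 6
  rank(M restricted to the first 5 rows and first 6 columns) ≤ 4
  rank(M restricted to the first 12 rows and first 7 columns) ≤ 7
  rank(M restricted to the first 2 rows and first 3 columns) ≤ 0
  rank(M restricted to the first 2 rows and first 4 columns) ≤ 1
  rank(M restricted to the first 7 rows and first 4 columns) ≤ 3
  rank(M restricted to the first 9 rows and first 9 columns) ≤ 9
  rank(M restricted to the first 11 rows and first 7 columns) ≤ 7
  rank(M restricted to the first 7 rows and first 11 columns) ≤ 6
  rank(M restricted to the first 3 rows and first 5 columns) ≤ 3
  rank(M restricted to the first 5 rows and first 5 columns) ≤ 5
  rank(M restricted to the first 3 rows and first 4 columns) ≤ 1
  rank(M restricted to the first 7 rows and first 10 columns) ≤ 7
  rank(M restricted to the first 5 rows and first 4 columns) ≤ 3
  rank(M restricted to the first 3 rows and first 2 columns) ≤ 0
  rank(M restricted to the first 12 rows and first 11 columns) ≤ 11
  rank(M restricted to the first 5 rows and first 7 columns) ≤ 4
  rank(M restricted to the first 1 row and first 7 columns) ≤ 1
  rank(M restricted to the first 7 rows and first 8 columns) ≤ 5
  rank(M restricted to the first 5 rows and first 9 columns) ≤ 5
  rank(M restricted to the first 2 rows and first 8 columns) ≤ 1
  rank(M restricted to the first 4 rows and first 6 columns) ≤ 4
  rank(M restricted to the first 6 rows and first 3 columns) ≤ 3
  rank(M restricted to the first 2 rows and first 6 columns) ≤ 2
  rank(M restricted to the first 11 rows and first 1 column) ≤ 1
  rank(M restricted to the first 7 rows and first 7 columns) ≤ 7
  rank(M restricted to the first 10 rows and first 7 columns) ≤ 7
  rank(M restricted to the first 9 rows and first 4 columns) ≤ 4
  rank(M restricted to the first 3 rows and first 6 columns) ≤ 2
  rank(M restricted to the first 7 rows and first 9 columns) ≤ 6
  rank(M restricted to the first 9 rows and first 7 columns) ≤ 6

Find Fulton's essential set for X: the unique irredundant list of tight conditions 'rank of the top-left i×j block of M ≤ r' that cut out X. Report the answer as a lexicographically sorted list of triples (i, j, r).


Reconstructing r_w from the 46 given conditions:

  row 1: 0 0 0 0 1 1 1 1 1 1 1 1
  row 2: 0 0 0 0 1 1 1 1 2 2 2 2
  row 3: 0 0 1 1 2 2 2 2 3 3 3 3
  row 4: 0 1 2 2 3 3 3 3 4 4 4 4
  row 5: 1 2 3 3 4 4 4 4 5 5 5 5
  row 6: 1 2 3 3 4 5 5 5 6 6 6 6
  row 7: 1 2 3 3 4 5 5 5 6 6 6 7
  row 8: 1 2 3 4 5 6 6 6 7 7 7 8
  row 9: 1 2 3 4 5 6 6 7 8 8 8 9
  row 10: 1 2 3 4 5 6 7 8 9 9 9 10
  row 11: 1 2 3 4 5 6 7 8 9 9 10 11
  row 12: 1 2 3 4 5 6 7 8 9 10 11 12

so w = (5, 9, 3, 2, 1, 6, 12, 4, 8, 7, 11, 10).

|D(w)|=22, |Ess(w)|=9:

[(2, 4, 0), (2, 8, 1), (3, 2, 0), (4, 1, 0), (7, 4, 3), (7, 8, 5), (7, 11, 6), (9, 7, 6), (11, 10, 9)]


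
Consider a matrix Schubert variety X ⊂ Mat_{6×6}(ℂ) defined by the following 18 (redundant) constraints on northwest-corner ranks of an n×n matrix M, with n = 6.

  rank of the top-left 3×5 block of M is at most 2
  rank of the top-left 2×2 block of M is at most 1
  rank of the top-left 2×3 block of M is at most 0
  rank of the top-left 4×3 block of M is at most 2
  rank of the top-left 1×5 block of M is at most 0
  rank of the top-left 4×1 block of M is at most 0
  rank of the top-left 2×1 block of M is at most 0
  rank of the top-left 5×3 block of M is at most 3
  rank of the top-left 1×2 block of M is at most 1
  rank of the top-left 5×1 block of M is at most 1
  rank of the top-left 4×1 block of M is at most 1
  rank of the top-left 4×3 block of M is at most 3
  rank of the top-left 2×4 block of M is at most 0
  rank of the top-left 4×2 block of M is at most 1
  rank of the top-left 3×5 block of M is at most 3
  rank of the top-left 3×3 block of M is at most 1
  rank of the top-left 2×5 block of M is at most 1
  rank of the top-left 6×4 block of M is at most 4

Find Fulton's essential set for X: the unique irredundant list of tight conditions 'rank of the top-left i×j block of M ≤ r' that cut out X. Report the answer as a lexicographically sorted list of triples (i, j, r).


Recovering R(i,j) via the rank-extension bound from the 18 conditions:

  0  0  0  0  0  1
  0  0  0  0  1  2
  0  1  1  1  2  3
  0  1  2  2  3  4
  1  2  3  3  4  5
  1  2  3  4  5  6

so w = (6, 5, 2, 3, 1, 4).

Rothe diagram D(w) (11 cells), 3 SE-corners (essential conditions):

[(1, 5, 0), (2, 4, 0), (4, 1, 0)]


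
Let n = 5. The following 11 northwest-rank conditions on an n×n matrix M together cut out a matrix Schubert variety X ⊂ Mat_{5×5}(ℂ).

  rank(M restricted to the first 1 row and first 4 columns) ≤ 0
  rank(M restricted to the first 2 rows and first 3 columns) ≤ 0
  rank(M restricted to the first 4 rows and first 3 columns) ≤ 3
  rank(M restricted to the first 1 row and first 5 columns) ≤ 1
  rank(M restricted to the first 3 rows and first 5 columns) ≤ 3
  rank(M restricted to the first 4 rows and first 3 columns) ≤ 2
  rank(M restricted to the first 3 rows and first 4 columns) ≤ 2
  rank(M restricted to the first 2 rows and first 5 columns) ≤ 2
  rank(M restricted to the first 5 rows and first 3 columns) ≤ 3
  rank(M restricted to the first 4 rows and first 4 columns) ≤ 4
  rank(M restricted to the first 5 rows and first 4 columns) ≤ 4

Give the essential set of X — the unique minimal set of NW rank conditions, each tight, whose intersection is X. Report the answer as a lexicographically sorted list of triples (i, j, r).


Reconstructing r_w from the 11 given conditions:

  0 | 0 | 0 | 0 | 1
  0 | 0 | 0 | 1 | 2
  1 | 1 | 1 | 2 | 3
  1 | 2 | 2 | 3 | 4
  1 | 2 | 3 | 4 | 5

second differences of R give the permutation w = (5, 4, 1, 2, 3).

ℓ(w)=7; the 2 essential cells (i,j,r):

[(1, 4, 0), (2, 3, 0)]


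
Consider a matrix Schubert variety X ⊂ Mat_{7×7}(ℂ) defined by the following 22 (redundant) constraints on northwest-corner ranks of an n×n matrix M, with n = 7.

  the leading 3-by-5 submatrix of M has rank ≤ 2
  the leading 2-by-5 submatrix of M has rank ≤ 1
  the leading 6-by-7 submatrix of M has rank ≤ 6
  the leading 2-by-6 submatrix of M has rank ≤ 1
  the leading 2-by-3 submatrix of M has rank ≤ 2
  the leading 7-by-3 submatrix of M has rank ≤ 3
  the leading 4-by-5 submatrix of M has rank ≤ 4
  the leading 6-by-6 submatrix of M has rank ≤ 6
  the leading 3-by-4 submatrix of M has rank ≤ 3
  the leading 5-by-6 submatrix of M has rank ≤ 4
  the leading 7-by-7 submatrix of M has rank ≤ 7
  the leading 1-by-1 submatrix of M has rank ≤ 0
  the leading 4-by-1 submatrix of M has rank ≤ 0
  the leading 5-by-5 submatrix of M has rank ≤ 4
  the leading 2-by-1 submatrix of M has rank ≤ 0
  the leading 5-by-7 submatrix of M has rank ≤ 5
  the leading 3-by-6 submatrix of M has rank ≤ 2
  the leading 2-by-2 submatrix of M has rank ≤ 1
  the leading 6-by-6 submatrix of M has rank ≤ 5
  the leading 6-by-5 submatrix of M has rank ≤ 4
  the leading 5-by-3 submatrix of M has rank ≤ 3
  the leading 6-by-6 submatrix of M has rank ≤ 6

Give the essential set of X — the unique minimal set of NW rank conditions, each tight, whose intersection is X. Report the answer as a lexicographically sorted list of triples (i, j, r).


Rank table r_w(7×7) implied by the 22 constraints:

  R[1]: 0 1 1 1 1 1 1
  R[2]: 0 1 1 1 1 1 2
  R[3]: 0 1 2 2 2 2 3
  R[4]: 0 1 2 3 3 3 4
  R[5]: 1 2 3 4 4 4 5
  R[6]: 1 2 3 4 4 5 6
  R[7]: 1 2 3 4 5 6 7

reading off 1-entries of Δ²R: w = (2, 7, 3, 4, 1, 6, 5).

ℓ(w)=9; the 3 essential cells (i,j,r):

[(2, 6, 1), (4, 1, 0), (6, 5, 4)]


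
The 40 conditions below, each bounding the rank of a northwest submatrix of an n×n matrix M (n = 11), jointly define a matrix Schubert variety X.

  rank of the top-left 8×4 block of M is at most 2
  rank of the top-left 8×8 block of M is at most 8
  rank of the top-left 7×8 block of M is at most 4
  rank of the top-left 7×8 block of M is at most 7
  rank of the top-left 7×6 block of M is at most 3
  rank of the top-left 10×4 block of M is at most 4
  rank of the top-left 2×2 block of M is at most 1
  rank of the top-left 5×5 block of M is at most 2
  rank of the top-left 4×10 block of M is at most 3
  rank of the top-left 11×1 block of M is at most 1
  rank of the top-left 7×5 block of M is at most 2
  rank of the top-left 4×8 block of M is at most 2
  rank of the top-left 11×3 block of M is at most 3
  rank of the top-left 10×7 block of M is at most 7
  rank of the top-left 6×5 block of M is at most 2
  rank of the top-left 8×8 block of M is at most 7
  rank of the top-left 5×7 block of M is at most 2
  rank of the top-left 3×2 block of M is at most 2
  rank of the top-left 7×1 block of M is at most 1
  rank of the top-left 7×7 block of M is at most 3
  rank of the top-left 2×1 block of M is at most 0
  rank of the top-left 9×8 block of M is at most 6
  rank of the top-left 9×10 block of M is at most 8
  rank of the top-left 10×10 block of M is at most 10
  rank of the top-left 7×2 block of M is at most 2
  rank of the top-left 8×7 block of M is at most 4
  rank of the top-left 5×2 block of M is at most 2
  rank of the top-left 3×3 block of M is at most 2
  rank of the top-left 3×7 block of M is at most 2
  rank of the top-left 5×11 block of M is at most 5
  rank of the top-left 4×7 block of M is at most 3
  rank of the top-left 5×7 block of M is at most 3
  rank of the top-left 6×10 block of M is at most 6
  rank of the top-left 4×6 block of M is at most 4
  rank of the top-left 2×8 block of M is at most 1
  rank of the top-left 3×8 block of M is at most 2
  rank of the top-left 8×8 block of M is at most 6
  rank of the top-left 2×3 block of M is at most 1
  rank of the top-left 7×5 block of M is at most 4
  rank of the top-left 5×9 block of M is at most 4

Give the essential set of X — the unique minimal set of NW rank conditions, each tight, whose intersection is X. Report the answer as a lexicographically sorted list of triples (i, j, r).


Computing R[i][j] = min implied NW-rank bound (n=11, 40 conditions):

  i=1: 0 1 1 1 1 1 1 1 1 1 1
  i=2: 0 1 1 1 1 1 1 1 2 2 2
  i=3: 1 2 2 2 2 2 2 2 3 3 3
  i=4: 1 2 2 2 2 2 2 2 3 3 4
  i=5: 1 2 2 2 2 2 2 3 4 4 5
  i=6: 1 2 2 2 2 3 3 4 5 5 6
  i=7: 1 2 2 2 2 3 3 4 5 6 7
  i=8: 1 2 2 2 3 4 4 5 6 7 8
  i=9: 1 2 3 3 4 5 5 6 7 8 9
  i=10: 1 2 3 4 5 6 6 7 8 9 10
  i=11: 1 2 3 4 5 6 7 8 9 10 11

reading off 1-entries of Δ²R: w = (2, 9, 1, 11, 8, 6, 10, 5, 3, 4, 7).

Fulton essential set (8 of the 29 Rothe cells):

[(2, 1, 0), (2, 8, 1), (4, 8, 2), (4, 10, 3), (5, 7, 2), (7, 5, 2), (7, 7, 3), (8, 4, 2)]


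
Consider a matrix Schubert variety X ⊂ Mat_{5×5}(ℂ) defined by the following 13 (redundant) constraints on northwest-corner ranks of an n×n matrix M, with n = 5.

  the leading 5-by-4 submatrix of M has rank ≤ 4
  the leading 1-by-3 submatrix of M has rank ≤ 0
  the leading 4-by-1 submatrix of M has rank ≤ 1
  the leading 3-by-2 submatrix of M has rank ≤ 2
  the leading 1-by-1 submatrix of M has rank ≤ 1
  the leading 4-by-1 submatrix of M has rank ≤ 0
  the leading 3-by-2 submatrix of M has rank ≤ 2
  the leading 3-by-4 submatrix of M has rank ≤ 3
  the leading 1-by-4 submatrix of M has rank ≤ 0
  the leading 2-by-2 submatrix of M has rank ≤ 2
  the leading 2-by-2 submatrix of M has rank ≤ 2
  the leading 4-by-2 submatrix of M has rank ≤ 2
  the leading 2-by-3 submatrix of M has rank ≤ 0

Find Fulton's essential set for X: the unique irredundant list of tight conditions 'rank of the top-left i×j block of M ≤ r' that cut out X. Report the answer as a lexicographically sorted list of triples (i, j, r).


Computing R[i][j] = min implied NW-rank bound (n=5, 13 conditions):

  0, 0, 0, 0, 1
  0, 0, 0, 1, 2
  0, 1, 1, 2, 3
  0, 1, 2, 3, 4
  1, 2, 3, 4, 5

reading off 1-entries of Δ²R: w = (5, 4, 2, 3, 1).

|D(w)|=9, |Ess(w)|=3:

[(1, 4, 0), (2, 3, 0), (4, 1, 0)]


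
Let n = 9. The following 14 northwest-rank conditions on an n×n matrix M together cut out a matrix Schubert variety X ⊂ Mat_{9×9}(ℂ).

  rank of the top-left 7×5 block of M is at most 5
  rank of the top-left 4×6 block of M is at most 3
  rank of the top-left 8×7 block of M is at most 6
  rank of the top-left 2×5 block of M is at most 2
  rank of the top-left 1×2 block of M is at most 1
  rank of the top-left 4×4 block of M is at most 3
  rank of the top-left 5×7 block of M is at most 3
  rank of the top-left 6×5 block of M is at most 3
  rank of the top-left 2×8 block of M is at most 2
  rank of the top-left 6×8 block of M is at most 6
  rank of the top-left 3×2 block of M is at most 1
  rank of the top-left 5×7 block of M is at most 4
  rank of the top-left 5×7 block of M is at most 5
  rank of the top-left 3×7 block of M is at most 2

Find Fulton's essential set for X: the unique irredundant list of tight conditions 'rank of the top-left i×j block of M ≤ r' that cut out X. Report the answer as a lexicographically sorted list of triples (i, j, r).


Propagating the 14 rank bounds to every northwest block:

  1  1  1  1  1  1  1  1  1
  1  1  2  2  2  2  2  2  2
  1  1  2  2  2  2  2  3  3
  1  2  3  3  3  3  3  4  4
  1  2  3  3  3  3  3  4  5
  1  2  3  3  3  4  4  5  6
  1  2  3  4  4  5  5  6  7
  1  2  3  4  5  6  6  7  8
  1  2  3  4  5  6  7  8  9

the unique w with this rank table is (1, 3, 8, 2, 9, 6, 4, 5, 7).

Rothe diagram D(w) (12 cells), 4 SE-corners (essential conditions):

[(3, 2, 1), (3, 7, 2), (5, 7, 3), (6, 5, 3)]
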